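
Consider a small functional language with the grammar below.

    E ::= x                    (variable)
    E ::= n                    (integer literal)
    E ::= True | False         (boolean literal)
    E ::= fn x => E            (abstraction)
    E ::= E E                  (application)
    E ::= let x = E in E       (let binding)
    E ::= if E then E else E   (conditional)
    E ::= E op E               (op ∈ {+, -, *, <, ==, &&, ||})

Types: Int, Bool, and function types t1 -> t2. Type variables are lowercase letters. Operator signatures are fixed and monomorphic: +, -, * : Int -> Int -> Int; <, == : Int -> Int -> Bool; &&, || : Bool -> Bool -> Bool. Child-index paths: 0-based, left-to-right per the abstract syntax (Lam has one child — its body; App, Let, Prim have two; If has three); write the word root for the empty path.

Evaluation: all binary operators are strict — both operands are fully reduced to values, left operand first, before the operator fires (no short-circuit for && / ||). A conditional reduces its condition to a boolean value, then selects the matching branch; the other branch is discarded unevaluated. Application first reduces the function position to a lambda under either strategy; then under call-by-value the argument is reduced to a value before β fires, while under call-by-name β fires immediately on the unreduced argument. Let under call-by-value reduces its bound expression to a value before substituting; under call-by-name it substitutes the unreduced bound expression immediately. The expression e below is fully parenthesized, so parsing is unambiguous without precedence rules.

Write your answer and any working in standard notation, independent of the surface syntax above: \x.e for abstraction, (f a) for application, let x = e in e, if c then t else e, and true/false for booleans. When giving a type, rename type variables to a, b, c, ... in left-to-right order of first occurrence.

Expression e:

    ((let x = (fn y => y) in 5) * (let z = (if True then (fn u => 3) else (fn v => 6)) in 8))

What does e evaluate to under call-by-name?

Working:
step 0: ((let x = (\y.y) in 5) * (let z = (if true then (\u.3) else (\v.6)) in 8))
step 1: [let@0] (5 * (let z = (if true then (\u.3) else (\v.6)) in 8))
step 2: [let@1] (5 * 8)
step 3: [delta@root] 40

Answer: 40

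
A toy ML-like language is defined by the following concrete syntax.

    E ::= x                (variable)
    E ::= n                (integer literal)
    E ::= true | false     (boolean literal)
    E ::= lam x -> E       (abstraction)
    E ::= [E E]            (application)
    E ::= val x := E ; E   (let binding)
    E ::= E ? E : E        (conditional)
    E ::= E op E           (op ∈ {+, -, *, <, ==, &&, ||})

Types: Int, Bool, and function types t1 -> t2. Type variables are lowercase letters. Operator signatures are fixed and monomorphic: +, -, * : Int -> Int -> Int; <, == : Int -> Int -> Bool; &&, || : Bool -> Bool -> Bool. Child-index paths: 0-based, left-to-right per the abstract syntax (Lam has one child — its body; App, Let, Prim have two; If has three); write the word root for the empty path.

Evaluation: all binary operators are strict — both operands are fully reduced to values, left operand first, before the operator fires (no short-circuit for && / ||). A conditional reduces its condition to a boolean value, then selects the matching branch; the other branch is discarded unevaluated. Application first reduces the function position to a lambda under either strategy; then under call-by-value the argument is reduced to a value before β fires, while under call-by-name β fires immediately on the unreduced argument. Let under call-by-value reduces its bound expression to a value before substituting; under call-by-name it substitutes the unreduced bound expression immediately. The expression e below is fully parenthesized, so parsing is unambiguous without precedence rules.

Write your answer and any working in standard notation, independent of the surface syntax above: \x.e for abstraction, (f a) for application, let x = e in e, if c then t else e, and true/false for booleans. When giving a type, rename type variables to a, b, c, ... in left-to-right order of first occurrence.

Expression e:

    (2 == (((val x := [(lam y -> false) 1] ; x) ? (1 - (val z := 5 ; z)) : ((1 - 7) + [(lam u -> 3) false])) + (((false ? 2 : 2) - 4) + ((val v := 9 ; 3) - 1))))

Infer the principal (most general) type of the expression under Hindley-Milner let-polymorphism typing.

Working:
  unify Int ~ Int
\y._ : a -> Bool
  unify a -> Bool ~ Int -> b
  unify a ~ Int
  unify Bool ~ b
_ _ : Bool
let x : Bool
x : Bool
  unify Bool ~ Bool
  unify Int ~ Int
let z : Int
z : Int
  unify Int ~ Int
  unify Int ~ Int
  unify Int ~ Int
  unify Int ~ Int
\u._ : c -> Int
  unify c -> Int ~ Bool -> d
  unify c ~ Bool
  unify Int ~ d
_ _ : Int
  unify Int ~ Int
  unify Int ~ Int
  unify Int ~ Int
  unify Bool ~ Bool
  unify Int ~ Int
  unify Int ~ Int
  unify Int ~ Int
  unify Int ~ Int
let v : Int
  unify Int ~ Int
  unify Int ~ Int
  unify Int ~ Int
  unify Int ~ Int
  unify Int ~ Int

Answer: Bool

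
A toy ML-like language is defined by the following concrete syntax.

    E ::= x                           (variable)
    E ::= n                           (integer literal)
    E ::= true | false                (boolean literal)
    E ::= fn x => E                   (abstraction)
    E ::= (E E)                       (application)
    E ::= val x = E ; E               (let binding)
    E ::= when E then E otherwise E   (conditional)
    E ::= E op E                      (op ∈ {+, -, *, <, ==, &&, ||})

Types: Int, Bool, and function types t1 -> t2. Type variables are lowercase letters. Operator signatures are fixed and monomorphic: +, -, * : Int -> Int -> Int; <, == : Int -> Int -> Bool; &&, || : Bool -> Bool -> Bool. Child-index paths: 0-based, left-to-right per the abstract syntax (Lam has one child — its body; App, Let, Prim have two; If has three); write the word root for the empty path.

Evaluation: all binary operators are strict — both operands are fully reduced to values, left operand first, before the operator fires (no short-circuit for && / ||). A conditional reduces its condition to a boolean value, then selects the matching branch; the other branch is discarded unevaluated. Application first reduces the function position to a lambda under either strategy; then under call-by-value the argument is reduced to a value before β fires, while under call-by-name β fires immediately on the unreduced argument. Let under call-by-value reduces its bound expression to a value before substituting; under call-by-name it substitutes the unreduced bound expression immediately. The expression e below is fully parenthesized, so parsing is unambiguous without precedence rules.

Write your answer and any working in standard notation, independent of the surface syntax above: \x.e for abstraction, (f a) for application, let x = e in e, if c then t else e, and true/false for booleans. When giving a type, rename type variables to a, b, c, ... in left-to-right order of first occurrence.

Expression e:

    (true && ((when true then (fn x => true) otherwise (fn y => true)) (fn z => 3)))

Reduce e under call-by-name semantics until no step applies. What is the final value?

Answer: true

Derivation:
step 0: (true && ((if true then (\x.true) else (\y.true)) (\z.3)))
step 1: [if@1.0] (true && ((\x.true) (\z.3)))
step 2: [beta@1] (true && true)
step 3: [delta@root] true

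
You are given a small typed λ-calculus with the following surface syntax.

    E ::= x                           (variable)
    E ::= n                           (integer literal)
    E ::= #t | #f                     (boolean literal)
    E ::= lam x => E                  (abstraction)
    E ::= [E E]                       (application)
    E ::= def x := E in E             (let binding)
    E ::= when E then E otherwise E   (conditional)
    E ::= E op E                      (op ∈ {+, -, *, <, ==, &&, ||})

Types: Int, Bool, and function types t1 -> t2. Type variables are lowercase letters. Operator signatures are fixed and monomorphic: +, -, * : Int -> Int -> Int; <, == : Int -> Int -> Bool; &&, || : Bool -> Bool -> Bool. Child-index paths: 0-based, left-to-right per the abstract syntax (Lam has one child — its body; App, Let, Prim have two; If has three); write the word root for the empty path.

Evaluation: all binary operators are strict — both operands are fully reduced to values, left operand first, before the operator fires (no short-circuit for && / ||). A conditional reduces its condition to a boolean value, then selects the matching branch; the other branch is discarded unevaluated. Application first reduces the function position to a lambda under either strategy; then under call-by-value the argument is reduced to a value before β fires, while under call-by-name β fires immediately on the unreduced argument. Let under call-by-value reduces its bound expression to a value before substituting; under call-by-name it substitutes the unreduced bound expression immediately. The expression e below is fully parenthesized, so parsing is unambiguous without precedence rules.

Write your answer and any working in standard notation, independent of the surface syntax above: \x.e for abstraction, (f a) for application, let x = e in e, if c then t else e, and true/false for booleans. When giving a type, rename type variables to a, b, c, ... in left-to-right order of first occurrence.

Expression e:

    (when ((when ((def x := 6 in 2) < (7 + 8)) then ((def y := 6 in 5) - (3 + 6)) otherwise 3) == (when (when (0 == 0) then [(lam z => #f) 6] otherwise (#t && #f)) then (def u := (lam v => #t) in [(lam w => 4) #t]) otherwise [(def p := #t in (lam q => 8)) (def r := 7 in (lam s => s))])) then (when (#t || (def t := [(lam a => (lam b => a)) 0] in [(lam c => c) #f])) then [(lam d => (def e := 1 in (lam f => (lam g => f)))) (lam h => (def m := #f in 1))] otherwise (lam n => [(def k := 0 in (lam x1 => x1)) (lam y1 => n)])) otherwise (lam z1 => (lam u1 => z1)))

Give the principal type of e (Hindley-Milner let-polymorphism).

Trace:
let x : Int
  unify Int ~ Int
  unify Int ~ Int
  unify Int ~ Int
  unify Int ~ Int
  unify Bool ~ Bool
let y : Int
  unify Int ~ Int
  unify Int ~ Int
  unify Int ~ Int
  unify Int ~ Int
  unify Int ~ Int
  unify Int ~ Int
  unify Int ~ Int
  unify Int ~ Int
  unify Bool ~ Bool
\z._ : a -> Bool
  unify a -> Bool ~ Int -> b
  unify a ~ Int
  unify Bool ~ b
_ _ : Bool
  unify Bool ~ Bool
  unify Bool ~ Bool
  unify Bool ~ Bool
  unify Bool ~ Bool
\v._ : c -> Bool
let u : forall. c -> Bool
\w._ : d -> Int
  unify d -> Int ~ Bool -> e
  unify d ~ Bool
  unify Int ~ e
_ _ : Int
let p : Bool
\q._ : f -> Int
let r : Int
s : g
\s._ : g -> g
  unify f -> Int ~ (g -> g) -> h
  unify f ~ g -> g
  unify Int ~ h
_ _ : Int
  unify Int ~ Int
  unify Int ~ Int
  unify Bool ~ Bool
  unify Bool ~ Bool
a : i
\b._ : j -> i
\a._ : i -> j -> i
  unify i -> j -> i ~ Int -> k
  unify i ~ Int
  unify j -> Int ~ k
_ _ : j -> Int
let t : forall. j -> Int
c : l
\c._ : l -> l
  unify l -> l ~ Bool -> m
  unify l ~ Bool
  unify Bool ~ m
_ _ : Bool
  unify Bool ~ Bool
  unify Bool ~ Bool
let e : Int
f : o
\g._ : p -> o
\f._ : o -> p -> o
\d._ : n -> o -> p -> o
let m : Bool
\h._ : q -> Int
  unify n -> o -> p -> o ~ (q -> Int) -> r
  unify n ~ q -> Int
  unify o -> p -> o ~ r
_ _ : o -> p -> o
let k : Int
x1 : t
\x1._ : t -> t
n : s
\y1._ : u -> s
  unify t -> t ~ (u -> s) -> v
  unify t ~ u -> s
  unify u -> s ~ v
_ _ : u -> s
\n._ : s -> u -> s
  unify o -> p -> o ~ s -> u -> s
  unify o ~ s
  unify p -> s ~ u -> s
  unify p ~ u
  unify s ~ s
z1 : w
\u1._ : x -> w
\z1._ : w -> x -> w
  unify s -> u -> s ~ w -> x -> w
  unify s ~ w
  unify u -> w ~ x -> w
  unify u ~ x
  unify w ~ w

Answer: a -> b -> a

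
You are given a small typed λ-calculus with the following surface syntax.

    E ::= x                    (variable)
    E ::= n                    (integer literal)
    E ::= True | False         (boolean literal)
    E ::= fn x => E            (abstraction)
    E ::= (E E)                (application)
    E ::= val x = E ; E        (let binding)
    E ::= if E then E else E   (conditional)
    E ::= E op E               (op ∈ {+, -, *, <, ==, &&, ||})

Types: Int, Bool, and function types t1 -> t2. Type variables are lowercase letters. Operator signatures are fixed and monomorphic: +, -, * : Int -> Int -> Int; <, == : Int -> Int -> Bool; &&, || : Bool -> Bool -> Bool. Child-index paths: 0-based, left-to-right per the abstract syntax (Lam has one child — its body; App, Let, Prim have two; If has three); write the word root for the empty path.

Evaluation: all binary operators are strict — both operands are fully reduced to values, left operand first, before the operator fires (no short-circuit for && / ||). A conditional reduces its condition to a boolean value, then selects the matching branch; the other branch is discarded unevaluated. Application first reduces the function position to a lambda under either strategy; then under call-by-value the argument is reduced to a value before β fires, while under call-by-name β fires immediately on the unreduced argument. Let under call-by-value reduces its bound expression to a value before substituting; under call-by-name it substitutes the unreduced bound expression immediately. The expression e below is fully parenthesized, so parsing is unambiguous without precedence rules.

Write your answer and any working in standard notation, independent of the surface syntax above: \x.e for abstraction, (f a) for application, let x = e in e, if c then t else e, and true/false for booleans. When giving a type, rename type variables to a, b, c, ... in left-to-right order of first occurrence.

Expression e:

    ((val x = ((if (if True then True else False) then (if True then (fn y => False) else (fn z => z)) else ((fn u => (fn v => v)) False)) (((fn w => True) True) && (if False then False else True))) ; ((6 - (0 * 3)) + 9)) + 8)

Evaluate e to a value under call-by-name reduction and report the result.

Trace:
step 0: ((let x = ((if (if true then true else false) then (if true then (\y.false) else (\z.z)) else ((\u.(\v.v)) false)) (((\w.true) true) && (if false then false else true))) in ((6 - (0 * 3)) + 9)) + 8)
step 1: [let@0] (((6 - (0 * 3)) + 9) + 8)
step 2: [delta@0.0.1] (((6 - 0) + 9) + 8)
step 3: [delta@0.0] ((6 + 9) + 8)
step 4: [delta@0] (15 + 8)
step 5: [delta@root] 23

Answer: 23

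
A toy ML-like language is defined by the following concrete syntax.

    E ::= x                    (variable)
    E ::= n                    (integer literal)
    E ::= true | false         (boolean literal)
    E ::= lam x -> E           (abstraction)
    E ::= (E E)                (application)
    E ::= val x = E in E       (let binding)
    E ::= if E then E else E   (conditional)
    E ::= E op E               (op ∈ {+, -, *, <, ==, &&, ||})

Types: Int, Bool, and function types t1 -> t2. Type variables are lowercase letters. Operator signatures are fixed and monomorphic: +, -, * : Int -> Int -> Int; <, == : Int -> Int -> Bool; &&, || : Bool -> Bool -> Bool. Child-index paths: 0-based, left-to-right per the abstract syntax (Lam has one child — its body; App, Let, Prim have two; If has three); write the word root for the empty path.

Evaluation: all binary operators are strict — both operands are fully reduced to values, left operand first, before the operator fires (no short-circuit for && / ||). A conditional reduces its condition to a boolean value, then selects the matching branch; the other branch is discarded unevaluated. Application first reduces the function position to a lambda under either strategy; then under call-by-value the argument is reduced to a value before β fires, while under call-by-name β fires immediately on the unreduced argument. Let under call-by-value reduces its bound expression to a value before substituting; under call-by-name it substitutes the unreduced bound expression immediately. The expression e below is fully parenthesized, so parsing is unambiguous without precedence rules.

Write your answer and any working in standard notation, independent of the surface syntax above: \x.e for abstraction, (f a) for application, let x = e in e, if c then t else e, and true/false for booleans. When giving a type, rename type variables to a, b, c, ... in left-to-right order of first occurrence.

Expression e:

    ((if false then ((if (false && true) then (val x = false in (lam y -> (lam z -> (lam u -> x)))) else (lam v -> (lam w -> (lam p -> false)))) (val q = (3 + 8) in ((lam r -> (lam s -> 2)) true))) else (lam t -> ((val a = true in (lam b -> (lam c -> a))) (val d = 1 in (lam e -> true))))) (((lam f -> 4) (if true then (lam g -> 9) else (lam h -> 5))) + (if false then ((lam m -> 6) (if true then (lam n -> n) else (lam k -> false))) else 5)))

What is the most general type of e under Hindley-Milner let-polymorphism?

Answer: a -> Bool

Derivation:
  unify Bool ~ Bool
  unify Bool ~ Bool
  unify Bool ~ Bool
  unify Bool ~ Bool
let x : Bool
x : Bool
\u._ : c -> Bool
\z._ : b -> c -> Bool
\y._ : a -> b -> c -> Bool
\p._ : f -> Bool
\w._ : e -> f -> Bool
\v._ : d -> e -> f -> Bool
  unify a -> b -> c -> Bool ~ d -> e -> f -> Bool
  unify a ~ d
  unify b -> c -> Bool ~ e -> f -> Bool
  unify b ~ e
  unify c -> Bool ~ f -> Bool
  unify c ~ f
  unify Bool ~ Bool
  unify Int ~ Int
  unify Int ~ Int
let q : Int
\s._ : h -> Int
\r._ : g -> h -> Int
  unify g -> h -> Int ~ Bool -> i
  unify g ~ Bool
  unify h -> Int ~ i
_ _ : h -> Int
  unify d -> e -> f -> Bool ~ (h -> Int) -> j
  unify d ~ h -> Int
  unify e -> f -> Bool ~ j
_ _ : e -> f -> Bool
let a : Bool
a : Bool
\c._ : m -> Bool
\b._ : l -> m -> Bool
let d : Int
\e._ : n -> Bool
  unify l -> m -> Bool ~ (n -> Bool) -> o
  unify l ~ n -> Bool
  unify m -> Bool ~ o
_ _ : m -> Bool
\t._ : k -> m -> Bool
  unify e -> f -> Bool ~ k -> m -> Bool
  unify e ~ k
  unify f -> Bool ~ m -> Bool
  unify f ~ m
  unify Bool ~ Bool
\f._ : p -> Int
  unify Bool ~ Bool
\g._ : q -> Int
\h._ : r -> Int
  unify q -> Int ~ r -> Int
  unify q ~ r
  unify Int ~ Int
  unify p -> Int ~ (r -> Int) -> s
  unify p ~ r -> Int
  unify Int ~ s
_ _ : Int
  unify Int ~ Int
  unify Bool ~ Bool
\m._ : t -> Int
  unify Bool ~ Bool
n : u
\n._ : u -> u
\k._ : v -> Bool
  unify u -> u ~ v -> Bool
  unify u ~ v
  unify v ~ Bool
  unify t -> Int ~ (Bool -> Bool) -> w
  unify t ~ Bool -> Bool
  unify Int ~ w
_ _ : Int
  unify Int ~ Int
  unify Int ~ Int
  unify k -> m -> Bool ~ Int -> x
  unify k ~ Int
  unify m -> Bool ~ x
_ _ : m -> Bool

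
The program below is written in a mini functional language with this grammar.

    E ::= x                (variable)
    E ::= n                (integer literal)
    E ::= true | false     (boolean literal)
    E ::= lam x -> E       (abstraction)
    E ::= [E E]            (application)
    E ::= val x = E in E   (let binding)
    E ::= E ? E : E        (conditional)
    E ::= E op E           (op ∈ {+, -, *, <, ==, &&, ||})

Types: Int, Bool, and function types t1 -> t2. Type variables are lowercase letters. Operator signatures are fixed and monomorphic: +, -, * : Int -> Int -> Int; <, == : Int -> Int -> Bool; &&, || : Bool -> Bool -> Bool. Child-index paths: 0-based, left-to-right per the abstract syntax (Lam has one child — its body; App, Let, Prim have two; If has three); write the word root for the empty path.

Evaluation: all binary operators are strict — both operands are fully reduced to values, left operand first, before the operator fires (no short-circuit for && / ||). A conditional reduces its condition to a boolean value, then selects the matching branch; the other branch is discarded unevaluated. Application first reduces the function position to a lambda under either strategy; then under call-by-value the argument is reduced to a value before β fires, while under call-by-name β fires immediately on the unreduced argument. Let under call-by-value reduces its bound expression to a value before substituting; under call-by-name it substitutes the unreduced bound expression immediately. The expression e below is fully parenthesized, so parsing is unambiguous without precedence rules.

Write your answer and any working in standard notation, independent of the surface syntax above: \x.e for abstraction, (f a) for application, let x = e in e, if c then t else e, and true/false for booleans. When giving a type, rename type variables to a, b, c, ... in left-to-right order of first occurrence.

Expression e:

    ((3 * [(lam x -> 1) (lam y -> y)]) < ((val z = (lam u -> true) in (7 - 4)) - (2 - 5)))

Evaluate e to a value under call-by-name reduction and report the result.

Derivation:
step 0: ((3 * ((\x.1) (\y.y))) < ((let z = (\u.true) in (7 - 4)) - (2 - 5)))
step 1: [beta@0.1] ((3 * 1) < ((let z = (\u.true) in (7 - 4)) - (2 - 5)))
step 2: [delta@0] (3 < ((let z = (\u.true) in (7 - 4)) - (2 - 5)))
step 3: [let@1.0] (3 < ((7 - 4) - (2 - 5)))
step 4: [delta@1.0] (3 < (3 - (2 - 5)))
step 5: [delta@1.1] (3 < (3 - -3))
step 6: [delta@1] (3 < 6)
step 7: [delta@root] true

Answer: true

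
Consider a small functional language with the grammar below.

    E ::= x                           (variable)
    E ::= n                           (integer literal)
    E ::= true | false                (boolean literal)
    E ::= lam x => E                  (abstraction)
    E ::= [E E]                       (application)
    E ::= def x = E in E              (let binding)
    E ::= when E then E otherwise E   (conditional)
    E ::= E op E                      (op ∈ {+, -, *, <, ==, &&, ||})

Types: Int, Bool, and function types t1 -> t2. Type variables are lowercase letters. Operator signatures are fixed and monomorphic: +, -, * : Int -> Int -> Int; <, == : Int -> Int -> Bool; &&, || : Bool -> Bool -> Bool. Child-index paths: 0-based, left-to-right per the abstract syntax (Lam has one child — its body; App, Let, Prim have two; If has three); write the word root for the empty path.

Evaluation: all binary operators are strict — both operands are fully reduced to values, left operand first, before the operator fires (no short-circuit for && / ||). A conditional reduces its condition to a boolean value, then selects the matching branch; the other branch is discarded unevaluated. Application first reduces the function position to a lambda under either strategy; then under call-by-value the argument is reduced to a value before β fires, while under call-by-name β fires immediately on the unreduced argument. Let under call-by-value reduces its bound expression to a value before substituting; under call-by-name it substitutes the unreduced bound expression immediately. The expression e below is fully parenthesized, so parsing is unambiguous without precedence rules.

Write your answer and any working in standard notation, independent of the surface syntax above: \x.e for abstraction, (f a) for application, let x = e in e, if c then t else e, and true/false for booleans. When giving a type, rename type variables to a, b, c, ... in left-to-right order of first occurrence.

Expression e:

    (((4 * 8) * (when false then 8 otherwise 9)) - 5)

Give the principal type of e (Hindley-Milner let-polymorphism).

Answer: Int

Trace:
  unify Int ~ Int
  unify Int ~ Int
  unify Int ~ Int
  unify Bool ~ Bool
  unify Int ~ Int
  unify Int ~ Int
  unify Int ~ Int
  unify Int ~ Int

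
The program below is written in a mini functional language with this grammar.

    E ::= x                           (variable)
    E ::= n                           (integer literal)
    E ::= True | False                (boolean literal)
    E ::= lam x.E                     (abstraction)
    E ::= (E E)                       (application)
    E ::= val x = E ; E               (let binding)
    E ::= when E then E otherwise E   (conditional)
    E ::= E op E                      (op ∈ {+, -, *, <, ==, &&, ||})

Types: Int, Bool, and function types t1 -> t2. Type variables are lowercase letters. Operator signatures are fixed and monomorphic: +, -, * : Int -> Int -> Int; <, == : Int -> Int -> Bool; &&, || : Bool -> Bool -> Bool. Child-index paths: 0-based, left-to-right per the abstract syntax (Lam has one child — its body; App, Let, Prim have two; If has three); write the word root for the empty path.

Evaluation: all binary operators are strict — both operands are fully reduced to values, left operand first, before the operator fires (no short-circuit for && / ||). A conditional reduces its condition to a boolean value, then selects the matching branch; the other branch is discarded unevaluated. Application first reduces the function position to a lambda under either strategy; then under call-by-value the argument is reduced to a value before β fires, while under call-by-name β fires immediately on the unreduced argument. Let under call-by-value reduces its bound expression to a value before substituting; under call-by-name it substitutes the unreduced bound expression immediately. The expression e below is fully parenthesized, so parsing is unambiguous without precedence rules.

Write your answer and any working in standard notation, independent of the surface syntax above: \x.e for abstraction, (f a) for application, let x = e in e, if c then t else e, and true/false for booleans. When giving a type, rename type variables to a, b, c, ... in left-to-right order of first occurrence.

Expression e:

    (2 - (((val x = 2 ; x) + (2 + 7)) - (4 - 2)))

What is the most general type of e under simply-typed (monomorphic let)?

Working:
  unify Int ~ Int
let x : Int
x : Int
  unify Int ~ Int
  unify Int ~ Int
  unify Int ~ Int
  unify Int ~ Int
  unify Int ~ Int
  unify Int ~ Int
  unify Int ~ Int
  unify Int ~ Int
  unify Int ~ Int

Answer: Int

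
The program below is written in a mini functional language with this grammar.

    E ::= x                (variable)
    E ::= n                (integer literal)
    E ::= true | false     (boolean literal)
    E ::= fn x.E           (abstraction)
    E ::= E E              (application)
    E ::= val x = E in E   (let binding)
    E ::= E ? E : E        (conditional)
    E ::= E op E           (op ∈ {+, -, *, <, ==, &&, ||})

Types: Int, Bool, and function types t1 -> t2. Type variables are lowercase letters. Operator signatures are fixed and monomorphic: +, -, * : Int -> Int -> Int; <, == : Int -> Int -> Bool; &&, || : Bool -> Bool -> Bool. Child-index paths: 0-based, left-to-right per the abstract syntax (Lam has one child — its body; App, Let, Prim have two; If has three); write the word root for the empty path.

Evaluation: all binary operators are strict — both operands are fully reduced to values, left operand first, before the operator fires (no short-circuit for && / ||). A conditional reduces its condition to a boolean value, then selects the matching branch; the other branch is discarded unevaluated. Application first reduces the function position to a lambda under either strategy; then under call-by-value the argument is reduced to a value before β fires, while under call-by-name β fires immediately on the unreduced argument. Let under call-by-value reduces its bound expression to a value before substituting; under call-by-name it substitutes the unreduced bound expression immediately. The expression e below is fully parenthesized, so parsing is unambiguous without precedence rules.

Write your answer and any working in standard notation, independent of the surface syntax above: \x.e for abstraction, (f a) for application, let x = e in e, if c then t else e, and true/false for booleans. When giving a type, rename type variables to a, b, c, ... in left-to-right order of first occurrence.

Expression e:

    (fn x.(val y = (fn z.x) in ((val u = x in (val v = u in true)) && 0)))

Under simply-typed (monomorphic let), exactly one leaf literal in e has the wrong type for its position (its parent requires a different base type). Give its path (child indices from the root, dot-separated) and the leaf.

Answer: 0.1.1 : 0

Trace:
x : a
\z._ : b -> a
let y : b -> a
x : a
let u : a
u : a
let v : a
  unify Bool ~ Bool
  unify Int ~ Bool
  FAIL: mismatch Int ~ Bool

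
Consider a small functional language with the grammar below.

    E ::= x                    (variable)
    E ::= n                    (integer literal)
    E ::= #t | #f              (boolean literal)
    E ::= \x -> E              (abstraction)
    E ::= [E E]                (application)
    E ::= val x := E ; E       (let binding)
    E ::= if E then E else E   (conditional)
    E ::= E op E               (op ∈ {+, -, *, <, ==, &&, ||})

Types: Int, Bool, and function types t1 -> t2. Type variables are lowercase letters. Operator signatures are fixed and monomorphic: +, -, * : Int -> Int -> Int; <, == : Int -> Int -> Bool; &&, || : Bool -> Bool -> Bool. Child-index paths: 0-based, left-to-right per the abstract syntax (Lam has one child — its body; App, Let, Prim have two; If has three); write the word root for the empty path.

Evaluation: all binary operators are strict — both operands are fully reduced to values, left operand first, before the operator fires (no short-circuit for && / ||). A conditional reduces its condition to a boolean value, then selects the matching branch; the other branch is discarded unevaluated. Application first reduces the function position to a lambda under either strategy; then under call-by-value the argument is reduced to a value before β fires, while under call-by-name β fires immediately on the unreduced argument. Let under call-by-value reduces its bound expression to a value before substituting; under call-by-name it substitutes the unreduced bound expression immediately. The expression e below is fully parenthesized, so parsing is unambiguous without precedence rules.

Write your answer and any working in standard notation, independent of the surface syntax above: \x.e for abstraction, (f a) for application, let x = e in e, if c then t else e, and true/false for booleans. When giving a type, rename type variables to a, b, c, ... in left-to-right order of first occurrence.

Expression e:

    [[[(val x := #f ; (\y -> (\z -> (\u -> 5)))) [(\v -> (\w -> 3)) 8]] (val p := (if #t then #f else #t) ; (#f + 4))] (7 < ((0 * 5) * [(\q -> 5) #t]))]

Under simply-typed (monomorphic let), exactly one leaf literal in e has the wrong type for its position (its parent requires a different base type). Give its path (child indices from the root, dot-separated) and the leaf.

Trace:
let x : Bool
\u._ : c -> Int
\z._ : b -> c -> Int
\y._ : a -> b -> c -> Int
\w._ : e -> Int
\v._ : d -> e -> Int
  unify d -> e -> Int ~ Int -> f
  unify d ~ Int
  unify e -> Int ~ f
_ _ : e -> Int
  unify a -> b -> c -> Int ~ (e -> Int) -> g
  unify a ~ e -> Int
  unify b -> c -> Int ~ g
_ _ : b -> c -> Int
  unify Bool ~ Bool
  unify Bool ~ Bool
let p : Bool
  unify Bool ~ Int
  FAIL: mismatch Bool ~ Int

Answer: 0.1.1.0 : false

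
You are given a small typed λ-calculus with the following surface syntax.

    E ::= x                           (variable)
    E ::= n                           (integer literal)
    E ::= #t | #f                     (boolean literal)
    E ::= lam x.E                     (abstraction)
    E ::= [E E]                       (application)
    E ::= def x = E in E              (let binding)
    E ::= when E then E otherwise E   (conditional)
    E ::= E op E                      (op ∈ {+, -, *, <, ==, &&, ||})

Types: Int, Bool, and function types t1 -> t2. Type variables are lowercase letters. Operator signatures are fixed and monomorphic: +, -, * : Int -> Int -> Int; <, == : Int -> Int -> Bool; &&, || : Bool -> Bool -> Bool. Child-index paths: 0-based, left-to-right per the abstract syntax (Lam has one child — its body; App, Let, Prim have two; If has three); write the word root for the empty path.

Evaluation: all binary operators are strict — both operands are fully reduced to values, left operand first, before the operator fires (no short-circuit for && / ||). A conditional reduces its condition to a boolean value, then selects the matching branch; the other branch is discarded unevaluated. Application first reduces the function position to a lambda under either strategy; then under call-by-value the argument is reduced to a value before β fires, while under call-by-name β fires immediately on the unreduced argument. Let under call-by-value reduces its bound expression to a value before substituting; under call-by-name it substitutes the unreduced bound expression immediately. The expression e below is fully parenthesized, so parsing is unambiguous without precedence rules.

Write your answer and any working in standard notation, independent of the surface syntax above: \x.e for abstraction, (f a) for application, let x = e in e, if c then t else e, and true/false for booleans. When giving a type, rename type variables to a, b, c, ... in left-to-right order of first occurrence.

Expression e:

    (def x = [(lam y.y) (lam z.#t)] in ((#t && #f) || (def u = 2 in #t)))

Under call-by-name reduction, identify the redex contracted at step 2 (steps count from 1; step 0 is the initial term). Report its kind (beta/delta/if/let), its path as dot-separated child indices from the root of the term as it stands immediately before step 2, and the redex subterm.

Derivation:
step 0: (let x = ((\y.y) (\z.true)) in ((true && false) || (let u = 2 in true)))
step 1: [let@root] ((true && false) || (let u = 2 in true))
step 2: [delta@0] (false || (let u = 2 in true))

Answer: delta at 0 : (true && false)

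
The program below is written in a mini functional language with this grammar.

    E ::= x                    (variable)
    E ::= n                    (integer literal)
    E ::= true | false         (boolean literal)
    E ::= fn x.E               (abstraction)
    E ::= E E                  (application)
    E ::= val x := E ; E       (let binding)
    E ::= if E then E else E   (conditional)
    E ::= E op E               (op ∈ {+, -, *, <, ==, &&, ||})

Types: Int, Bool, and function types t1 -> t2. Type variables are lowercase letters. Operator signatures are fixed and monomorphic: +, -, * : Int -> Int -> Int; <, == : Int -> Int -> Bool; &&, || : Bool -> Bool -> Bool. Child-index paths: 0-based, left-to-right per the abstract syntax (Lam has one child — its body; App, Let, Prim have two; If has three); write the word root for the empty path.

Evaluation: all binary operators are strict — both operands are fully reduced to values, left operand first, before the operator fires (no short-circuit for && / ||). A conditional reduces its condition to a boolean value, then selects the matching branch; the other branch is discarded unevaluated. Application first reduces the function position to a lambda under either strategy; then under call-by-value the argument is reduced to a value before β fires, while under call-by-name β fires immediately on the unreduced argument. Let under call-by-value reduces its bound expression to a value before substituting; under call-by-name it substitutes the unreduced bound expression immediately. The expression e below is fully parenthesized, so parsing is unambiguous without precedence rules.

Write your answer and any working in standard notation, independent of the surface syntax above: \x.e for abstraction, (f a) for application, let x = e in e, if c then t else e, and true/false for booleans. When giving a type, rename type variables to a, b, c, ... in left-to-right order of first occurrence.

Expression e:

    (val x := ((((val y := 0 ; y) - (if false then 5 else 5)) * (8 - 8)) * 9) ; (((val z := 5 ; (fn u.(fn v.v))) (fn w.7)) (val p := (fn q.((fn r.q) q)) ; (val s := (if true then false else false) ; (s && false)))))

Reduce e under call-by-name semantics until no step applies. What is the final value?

Answer: false

Derivation:
step 0: (let x = ((((let y = 0 in y) - (if false then 5 else 5)) * (8 - 8)) * 9) in (((let z = 5 in (\u.(\v.v))) (\w.7)) (let p = (\q.((\r.q) q)) in (let s = (if true then false else false) in (s && false)))))
step 1: [let@root] (((let z = 5 in (\u.(\v.v))) (\w.7)) (let p = (\q.((\r.q) q)) in (let s = (if true then false else false) in (s && false))))
step 2: [let@0.0] (((\u.(\v.v)) (\w.7)) (let p = (\q.((\r.q) q)) in (let s = (if true then false else false) in (s && false))))
step 3: [beta@0] ((\v.v) (let p = (\q.((\r.q) q)) in (let s = (if true then false else false) in (s && false))))
step 4: [beta@root] (let p = (\q.((\r.q) q)) in (let s = (if true then false else false) in (s && false)))
step 5: [let@root] (let s = (if true then false else false) in (s && false))
step 6: [let@root] ((if true then false else false) && false)
step 7: [if@0] (false && false)
step 8: [delta@root] false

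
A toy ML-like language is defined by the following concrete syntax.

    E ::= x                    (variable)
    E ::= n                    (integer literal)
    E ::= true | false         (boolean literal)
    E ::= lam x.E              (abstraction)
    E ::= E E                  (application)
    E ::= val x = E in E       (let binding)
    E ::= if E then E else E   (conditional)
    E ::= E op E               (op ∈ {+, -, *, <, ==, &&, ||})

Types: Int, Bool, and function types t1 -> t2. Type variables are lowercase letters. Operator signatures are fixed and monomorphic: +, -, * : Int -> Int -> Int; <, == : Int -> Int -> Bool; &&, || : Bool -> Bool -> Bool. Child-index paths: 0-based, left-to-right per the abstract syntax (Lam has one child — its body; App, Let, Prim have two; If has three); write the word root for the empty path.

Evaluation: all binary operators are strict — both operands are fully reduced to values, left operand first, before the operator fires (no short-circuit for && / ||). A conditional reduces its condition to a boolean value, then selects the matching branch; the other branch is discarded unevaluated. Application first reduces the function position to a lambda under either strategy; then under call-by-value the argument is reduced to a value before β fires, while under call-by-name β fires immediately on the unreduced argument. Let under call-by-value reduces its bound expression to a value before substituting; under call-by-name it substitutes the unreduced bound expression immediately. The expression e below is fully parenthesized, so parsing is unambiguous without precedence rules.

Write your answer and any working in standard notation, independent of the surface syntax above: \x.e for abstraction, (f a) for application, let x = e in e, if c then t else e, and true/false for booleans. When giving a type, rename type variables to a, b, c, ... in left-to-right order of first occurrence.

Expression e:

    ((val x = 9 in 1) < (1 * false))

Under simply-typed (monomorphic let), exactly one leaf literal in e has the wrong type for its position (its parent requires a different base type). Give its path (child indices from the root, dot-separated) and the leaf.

Trace:
let x : Int
  unify Int ~ Int
  unify Int ~ Int
  unify Bool ~ Int
  FAIL: mismatch Bool ~ Int

Answer: 1.1 : false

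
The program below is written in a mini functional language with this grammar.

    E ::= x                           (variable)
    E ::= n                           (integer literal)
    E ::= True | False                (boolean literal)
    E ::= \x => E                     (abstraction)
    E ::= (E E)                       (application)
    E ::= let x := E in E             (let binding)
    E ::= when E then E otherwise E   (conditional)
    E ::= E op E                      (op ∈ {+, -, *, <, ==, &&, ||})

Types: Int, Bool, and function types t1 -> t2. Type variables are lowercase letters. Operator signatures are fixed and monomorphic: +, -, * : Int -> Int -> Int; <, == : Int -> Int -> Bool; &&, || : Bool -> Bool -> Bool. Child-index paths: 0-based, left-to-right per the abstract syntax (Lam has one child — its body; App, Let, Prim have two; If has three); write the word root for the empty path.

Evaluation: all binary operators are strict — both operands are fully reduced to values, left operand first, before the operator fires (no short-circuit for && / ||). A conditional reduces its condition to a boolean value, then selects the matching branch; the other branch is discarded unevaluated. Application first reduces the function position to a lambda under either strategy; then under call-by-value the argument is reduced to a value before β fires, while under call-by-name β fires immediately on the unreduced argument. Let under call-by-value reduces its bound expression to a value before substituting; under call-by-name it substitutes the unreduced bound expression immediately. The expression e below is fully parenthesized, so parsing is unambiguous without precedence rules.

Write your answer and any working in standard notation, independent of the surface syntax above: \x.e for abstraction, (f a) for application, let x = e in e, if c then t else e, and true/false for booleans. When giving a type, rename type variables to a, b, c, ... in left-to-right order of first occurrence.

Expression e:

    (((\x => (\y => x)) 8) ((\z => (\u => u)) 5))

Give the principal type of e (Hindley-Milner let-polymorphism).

Answer: Int

Trace:
x : a
\y._ : b -> a
\x._ : a -> b -> a
  unify a -> b -> a ~ Int -> c
  unify a ~ Int
  unify b -> Int ~ c
_ _ : b -> Int
u : e
\u._ : e -> e
\z._ : d -> e -> e
  unify d -> e -> e ~ Int -> f
  unify d ~ Int
  unify e -> e ~ f
_ _ : e -> e
  unify b -> Int ~ (e -> e) -> g
  unify b ~ e -> e
  unify Int ~ g
_ _ : Int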